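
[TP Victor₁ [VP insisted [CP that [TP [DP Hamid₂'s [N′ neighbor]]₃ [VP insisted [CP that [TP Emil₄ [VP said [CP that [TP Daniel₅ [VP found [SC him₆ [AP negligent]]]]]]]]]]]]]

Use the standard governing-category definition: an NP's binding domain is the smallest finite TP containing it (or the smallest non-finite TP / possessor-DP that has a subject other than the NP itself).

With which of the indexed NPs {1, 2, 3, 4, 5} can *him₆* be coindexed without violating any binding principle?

*him* is a pronoun, so Principle B applies: it must be free in its binding domain.
Binding domain of *him₆*: the embedded TP, whose subject is Daniel₅.
*Victor₁* c-commands the pronoun but from outside its binding domain, and is not c-commanded by it → coindexation permitted.
*Hamid₂* and the pronoun do not c-command one another → neither Principle B nor Principle C is at stake; coindexation permitted.
*[Hamid₂'s neighbor]₃* c-commands the pronoun but from outside its binding domain, and is not c-commanded by it → coindexation permitted.
*Emil₄* c-commands the pronoun but from outside its binding domain, and is not c-commanded by it → coindexation permitted.
*Daniel₅* c-commands the pronoun within its binding domain → coindexation would violate Principle B.

{1, 2, 3, 4}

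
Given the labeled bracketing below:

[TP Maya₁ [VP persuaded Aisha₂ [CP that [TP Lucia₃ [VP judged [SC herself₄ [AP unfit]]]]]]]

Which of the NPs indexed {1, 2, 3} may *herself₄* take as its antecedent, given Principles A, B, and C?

{3}

*herself* is an anaphor, so Principle A applies: it must be bound in its binding domain.
Binding domain of *herself₄*: the embedded TP, whose subject is Lucia₃.
*Maya₁* c-commands the anaphor but is outside its binding domain → cannot satisfy Principle A.
*Aisha₂* c-commands the anaphor but is outside its binding domain → cannot satisfy Principle A.
*Lucia₃* c-commands the anaphor within its binding domain → licit binder.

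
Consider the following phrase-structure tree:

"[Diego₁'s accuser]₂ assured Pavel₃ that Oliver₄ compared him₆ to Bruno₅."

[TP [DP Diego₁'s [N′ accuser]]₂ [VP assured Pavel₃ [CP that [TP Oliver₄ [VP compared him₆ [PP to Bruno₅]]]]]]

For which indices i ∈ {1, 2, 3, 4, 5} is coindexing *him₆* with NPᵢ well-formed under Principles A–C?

{1, 2, 3}

*him* is a pronoun, so Principle B applies: it must be free in its binding domain.
Binding domain of *him₆*: the embedded TP, whose subject is Oliver₄.
*Diego₁* and the pronoun do not c-command one another → neither Principle B nor Principle C is at stake; coindexation permitted.
*[Diego₁'s accuser]₂* c-commands the pronoun but from outside its binding domain, and is not c-commanded by it → coindexation permitted.
*Pavel₃* c-commands the pronoun but from outside its binding domain, and is not c-commanded by it → coindexation permitted.
*Oliver₄* c-commands the pronoun within its binding domain → coindexation would violate Principle B.
*Bruno₅*: the pronoun c-commands this R-expression → coindexation would violate Principle C on *Bruno₅*.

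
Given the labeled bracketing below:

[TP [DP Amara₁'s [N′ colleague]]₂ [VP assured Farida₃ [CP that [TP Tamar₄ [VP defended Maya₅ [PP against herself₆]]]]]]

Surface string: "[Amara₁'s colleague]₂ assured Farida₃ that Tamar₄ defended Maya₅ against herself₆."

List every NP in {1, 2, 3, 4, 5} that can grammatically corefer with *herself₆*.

{4, 5}

*herself* is an anaphor, so Principle A applies: it must be bound in its binding domain.
Binding domain of *herself₆*: the embedded TP, whose subject is Tamar₄.
*Amara₁* does not c-command the anaphor → cannot bind it.
*[Amara₁'s colleague]₂* c-commands the anaphor but is outside its binding domain → cannot satisfy Principle A.
*Farida₃* c-commands the anaphor but is outside its binding domain → cannot satisfy Principle A.
*Tamar₄* c-commands the anaphor within its binding domain → licit binder.
*Maya₅* c-commands the anaphor within its binding domain → licit binder.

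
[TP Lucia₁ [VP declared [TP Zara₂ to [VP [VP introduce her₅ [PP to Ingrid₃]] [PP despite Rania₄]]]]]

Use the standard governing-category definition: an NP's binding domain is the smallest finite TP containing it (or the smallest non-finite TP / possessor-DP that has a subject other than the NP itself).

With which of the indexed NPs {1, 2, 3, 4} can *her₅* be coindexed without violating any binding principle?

{1, 4}

*her* is a pronoun, so Principle B applies: it must be free in its binding domain.
Binding domain of *her₅*: the embedded TP, whose subject is Zara₂.
*Lucia₁* c-commands the pronoun but from outside its binding domain, and is not c-commanded by it → coindexation permitted.
*Zara₂* c-commands the pronoun within its binding domain → coindexation would violate Principle B.
*Ingrid₃*: the pronoun c-commands this R-expression → coindexation would violate Principle C on *Ingrid₃*.
*Rania₄* and the pronoun do not c-command one another → neither Principle B nor Principle C is at stake; coindexation permitted.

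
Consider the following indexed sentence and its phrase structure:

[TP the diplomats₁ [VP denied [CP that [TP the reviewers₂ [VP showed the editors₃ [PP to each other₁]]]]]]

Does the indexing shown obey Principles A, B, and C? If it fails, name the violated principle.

Principle A

The two coindexed NPs are *the diplomats₁* and *each other₁*.
*each other₁* is an anaphor. Principle A requires it to be bound within its binding domain — the embedded TP, whose subject is the reviewers₂.
Within that domain it is c-commanded by *the reviewers₂*, *the editors₃*, none of which share its index.
*the diplomats₁* does c-command the anaphor, but from outside its binding domain.
The anaphor is unbound in its domain → Principle A violation.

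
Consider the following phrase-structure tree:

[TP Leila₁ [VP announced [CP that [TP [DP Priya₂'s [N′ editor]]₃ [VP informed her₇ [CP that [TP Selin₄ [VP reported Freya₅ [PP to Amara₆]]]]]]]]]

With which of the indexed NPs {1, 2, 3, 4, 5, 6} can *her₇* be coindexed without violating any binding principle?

*her* is a pronoun, so Principle B applies: it must be free in its binding domain.
Binding domain of *her₇*: the embedded TP, whose subject is [Priya₂'s editor]₃.
*Leila₁* c-commands the pronoun but from outside its binding domain, and is not c-commanded by it → coindexation permitted.
*Priya₂* and the pronoun do not c-command one another → neither Principle B nor Principle C is at stake; coindexation permitted.
*[Priya₂'s editor]₃* c-commands the pronoun within its binding domain → coindexation would violate Principle B.
*Selin₄*: the pronoun c-commands this R-expression → coindexation would violate Principle C on *Selin₄*.
*Freya₅*: the pronoun c-commands this R-expression → coindexation would violate Principle C on *Freya₅*.
*Amara₆*: the pronoun c-commands this R-expression → coindexation would violate Principle C on *Amara₆*.

{1, 2}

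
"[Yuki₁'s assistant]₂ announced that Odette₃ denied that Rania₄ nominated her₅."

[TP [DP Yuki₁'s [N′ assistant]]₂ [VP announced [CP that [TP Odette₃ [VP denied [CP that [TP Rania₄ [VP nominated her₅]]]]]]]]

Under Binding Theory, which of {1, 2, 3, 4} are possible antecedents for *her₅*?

*her* is a pronoun, so Principle B applies: it must be free in its binding domain.
Binding domain of *her₅*: the embedded TP, whose subject is Rania₄.
*Yuki₁* and the pronoun do not c-command one another → neither Principle B nor Principle C is at stake; coindexation permitted.
*[Yuki₁'s assistant]₂* c-commands the pronoun but from outside its binding domain, and is not c-commanded by it → coindexation permitted.
*Odette₃* c-commands the pronoun but from outside its binding domain, and is not c-commanded by it → coindexation permitted.
*Rania₄* c-commands the pronoun within its binding domain → coindexation would violate Principle B.

{1, 2, 3}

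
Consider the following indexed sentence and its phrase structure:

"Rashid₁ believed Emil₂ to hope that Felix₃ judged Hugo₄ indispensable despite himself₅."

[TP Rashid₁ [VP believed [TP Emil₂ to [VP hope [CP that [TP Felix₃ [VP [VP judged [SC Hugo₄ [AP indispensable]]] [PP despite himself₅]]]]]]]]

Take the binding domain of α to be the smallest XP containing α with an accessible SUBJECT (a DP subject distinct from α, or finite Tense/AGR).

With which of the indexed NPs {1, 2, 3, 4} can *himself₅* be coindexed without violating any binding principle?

{3}

*himself* is an anaphor, so Principle A applies: it must be bound in its binding domain.
Binding domain of *himself₅*: the embedded TP, whose subject is Felix₃.
*Rashid₁* c-commands the anaphor but is outside its binding domain → cannot satisfy Principle A.
*Emil₂* c-commands the anaphor but is outside its binding domain → cannot satisfy Principle A.
*Felix₃* c-commands the anaphor within its binding domain → licit binder.
*Hugo₄* does not c-command the anaphor → cannot bind it.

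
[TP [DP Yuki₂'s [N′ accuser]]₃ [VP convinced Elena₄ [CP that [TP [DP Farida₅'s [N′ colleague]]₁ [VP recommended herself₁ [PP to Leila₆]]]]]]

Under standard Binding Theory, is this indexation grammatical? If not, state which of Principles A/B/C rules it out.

The two coindexed NPs are *[Farida₅'s colleague]₁* and *herself₁*.
*herself₁* is an anaphor; its binding domain is the embedded TP, whose subject is [Farida₅'s colleague]₁. *[Farida₅'s colleague]₁* c-commands it within that domain and shares its index, so Principle A is satisfied.
*[Farida₅'s colleague]₁* is an R-expression; *herself₁* does not c-command it, and no other NP shares its index, so Principle C is satisfied.
All principles are respected.

grammatical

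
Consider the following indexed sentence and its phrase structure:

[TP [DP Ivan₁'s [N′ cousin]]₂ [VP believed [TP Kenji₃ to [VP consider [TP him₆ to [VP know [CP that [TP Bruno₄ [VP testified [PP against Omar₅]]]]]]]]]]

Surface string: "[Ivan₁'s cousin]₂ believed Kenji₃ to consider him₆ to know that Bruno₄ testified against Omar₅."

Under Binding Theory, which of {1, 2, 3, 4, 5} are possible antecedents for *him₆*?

*him* is a pronoun, so Principle B applies: it must be free in its binding domain.
Binding domain of *him₆*: the embedded TP, whose subject is Kenji₃.
*Ivan₁* and the pronoun do not c-command one another → neither Principle B nor Principle C is at stake; coindexation permitted.
*[Ivan₁'s cousin]₂* c-commands the pronoun but from outside its binding domain, and is not c-commanded by it → coindexation permitted.
*Kenji₃* c-commands the pronoun within its binding domain → coindexation would violate Principle B.
*Bruno₄*: the pronoun c-commands this R-expression → coindexation would violate Principle C on *Bruno₄*.
*Omar₅*: the pronoun c-commands this R-expression → coindexation would violate Principle C on *Omar₅*.

{1, 2}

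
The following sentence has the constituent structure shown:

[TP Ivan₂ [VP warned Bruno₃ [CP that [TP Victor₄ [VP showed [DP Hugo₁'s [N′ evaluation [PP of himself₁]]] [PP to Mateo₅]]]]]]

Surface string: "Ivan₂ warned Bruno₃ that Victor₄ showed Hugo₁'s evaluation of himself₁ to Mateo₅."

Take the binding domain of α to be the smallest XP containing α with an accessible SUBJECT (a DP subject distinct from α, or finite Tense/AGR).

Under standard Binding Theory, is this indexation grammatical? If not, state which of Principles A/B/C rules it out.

The two coindexed NPs are *Hugo₁* and *himself₁*.
*himself₁* is an anaphor; its binding domain is the possessed DP, whose subject is Hugo₁. *Hugo₁* c-commands it within that domain and shares its index, so Principle A is satisfied.
*Hugo₁* is an R-expression; *himself₁* does not c-command it, and no other NP shares its index, so Principle C is satisfied.
All principles are respected.

grammatical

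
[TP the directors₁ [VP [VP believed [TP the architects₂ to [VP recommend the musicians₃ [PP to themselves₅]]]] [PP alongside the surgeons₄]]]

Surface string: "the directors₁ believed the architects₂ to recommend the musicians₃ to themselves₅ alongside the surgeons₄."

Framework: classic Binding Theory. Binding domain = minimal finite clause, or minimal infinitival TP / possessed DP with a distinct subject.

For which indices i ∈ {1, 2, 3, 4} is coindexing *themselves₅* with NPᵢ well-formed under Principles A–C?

{2, 3}

*themselves* is an anaphor, so Principle A applies: it must be bound in its binding domain.
Binding domain of *themselves₅*: the embedded TP, whose subject is the architects₂.
*the directors₁* c-commands the anaphor but is outside its binding domain → cannot satisfy Principle A.
*the architects₂* c-commands the anaphor within its binding domain → licit binder.
*the musicians₃* c-commands the anaphor within its binding domain → licit binder.
*the surgeons₄* does not c-command the anaphor → cannot bind it.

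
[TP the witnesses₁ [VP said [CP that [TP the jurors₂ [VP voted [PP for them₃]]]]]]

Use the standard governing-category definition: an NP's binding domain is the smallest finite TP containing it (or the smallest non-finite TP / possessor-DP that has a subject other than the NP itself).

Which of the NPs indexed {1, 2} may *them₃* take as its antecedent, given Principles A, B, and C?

{1}

*them* is a pronoun, so Principle B applies: it must be free in its binding domain.
Binding domain of *them₃*: the embedded TP, whose subject is the jurors₂.
*the witnesses₁* c-commands the pronoun but from outside its binding domain, and is not c-commanded by it → coindexation permitted.
*the jurors₂* c-commands the pronoun within its binding domain → coindexation would violate Principle B.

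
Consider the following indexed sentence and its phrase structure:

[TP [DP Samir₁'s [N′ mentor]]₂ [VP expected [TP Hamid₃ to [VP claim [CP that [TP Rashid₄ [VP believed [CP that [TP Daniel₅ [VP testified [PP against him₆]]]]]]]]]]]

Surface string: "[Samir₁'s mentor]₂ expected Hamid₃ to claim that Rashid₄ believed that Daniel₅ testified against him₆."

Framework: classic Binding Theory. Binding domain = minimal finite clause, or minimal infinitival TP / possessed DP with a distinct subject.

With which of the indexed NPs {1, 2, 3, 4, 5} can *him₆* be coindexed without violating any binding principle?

*him* is a pronoun, so Principle B applies: it must be free in its binding domain.
Binding domain of *him₆*: the embedded TP, whose subject is Daniel₅.
*Samir₁* and the pronoun do not c-command one another → neither Principle B nor Principle C is at stake; coindexation permitted.
*[Samir₁'s mentor]₂* c-commands the pronoun but from outside its binding domain, and is not c-commanded by it → coindexation permitted.
*Hamid₃* c-commands the pronoun but from outside its binding domain, and is not c-commanded by it → coindexation permitted.
*Rashid₄* c-commands the pronoun but from outside its binding domain, and is not c-commanded by it → coindexation permitted.
*Daniel₅* c-commands the pronoun within its binding domain → coindexation would violate Principle B.

{1, 2, 3, 4}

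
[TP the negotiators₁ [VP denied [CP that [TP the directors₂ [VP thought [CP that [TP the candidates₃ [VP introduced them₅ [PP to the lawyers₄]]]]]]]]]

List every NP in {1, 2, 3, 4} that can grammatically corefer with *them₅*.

*them* is a pronoun, so Principle B applies: it must be free in its binding domain.
Binding domain of *them₅*: the embedded TP, whose subject is the candidates₃.
*the negotiators₁* c-commands the pronoun but from outside its binding domain, and is not c-commanded by it → coindexation permitted.
*the directors₂* c-commands the pronoun but from outside its binding domain, and is not c-commanded by it → coindexation permitted.
*the candidates₃* c-commands the pronoun within its binding domain → coindexation would violate Principle B.
*the lawyers₄*: the pronoun c-commands this R-expression → coindexation would violate Principle C on *the lawyers₄*.

{1, 2}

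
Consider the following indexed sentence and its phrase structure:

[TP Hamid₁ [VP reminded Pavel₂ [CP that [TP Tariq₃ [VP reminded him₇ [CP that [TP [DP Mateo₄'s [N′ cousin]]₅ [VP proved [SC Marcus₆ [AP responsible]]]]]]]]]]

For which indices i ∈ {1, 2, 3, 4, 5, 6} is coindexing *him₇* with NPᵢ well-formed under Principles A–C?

{1, 2}

*him* is a pronoun, so Principle B applies: it must be free in its binding domain.
Binding domain of *him₇*: the embedded TP, whose subject is Tariq₃.
*Hamid₁* c-commands the pronoun but from outside its binding domain, and is not c-commanded by it → coindexation permitted.
*Pavel₂* c-commands the pronoun but from outside its binding domain, and is not c-commanded by it → coindexation permitted.
*Tariq₃* c-commands the pronoun within its binding domain → coindexation would violate Principle B.
*Mateo₄*: the pronoun c-commands this R-expression → coindexation would violate Principle C on *Mateo₄*.
*[Mateo₄'s cousin]₅*: the pronoun c-commands this R-expression → coindexation would violate Principle C on *[Mateo₄'s cousin]₅*.
*Marcus₆*: the pronoun c-commands this R-expression → coindexation would violate Principle C on *Marcus₆*.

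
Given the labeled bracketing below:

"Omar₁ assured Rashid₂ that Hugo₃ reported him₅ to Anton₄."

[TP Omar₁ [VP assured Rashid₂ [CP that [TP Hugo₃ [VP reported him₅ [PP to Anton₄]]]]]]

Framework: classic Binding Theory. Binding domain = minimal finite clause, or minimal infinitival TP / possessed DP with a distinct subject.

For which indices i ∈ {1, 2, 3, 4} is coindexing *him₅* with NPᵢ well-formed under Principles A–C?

{1, 2}

*him* is a pronoun, so Principle B applies: it must be free in its binding domain.
Binding domain of *him₅*: the embedded TP, whose subject is Hugo₃.
*Omar₁* c-commands the pronoun but from outside its binding domain, and is not c-commanded by it → coindexation permitted.
*Rashid₂* c-commands the pronoun but from outside its binding domain, and is not c-commanded by it → coindexation permitted.
*Hugo₃* c-commands the pronoun within its binding domain → coindexation would violate Principle B.
*Anton₄*: the pronoun c-commands this R-expression → coindexation would violate Principle C on *Anton₄*.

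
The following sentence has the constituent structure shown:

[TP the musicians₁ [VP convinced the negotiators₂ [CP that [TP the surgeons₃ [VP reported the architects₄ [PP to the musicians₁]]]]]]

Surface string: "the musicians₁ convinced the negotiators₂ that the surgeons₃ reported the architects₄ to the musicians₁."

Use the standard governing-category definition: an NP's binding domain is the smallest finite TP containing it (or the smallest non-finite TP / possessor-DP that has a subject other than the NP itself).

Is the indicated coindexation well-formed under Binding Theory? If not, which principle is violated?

Principle C

The two coindexed NPs are *the musicians₁* (the higher occurrence) and *the musicians₁* (the lower occurrence).
*the musicians₁* (the lower occurrence) is an R-expression. Principle C requires it to be free everywhere.
*the musicians₁* (the higher occurrence) c-commands it and carries the same index.
The R-expression is bound → Principle C violation.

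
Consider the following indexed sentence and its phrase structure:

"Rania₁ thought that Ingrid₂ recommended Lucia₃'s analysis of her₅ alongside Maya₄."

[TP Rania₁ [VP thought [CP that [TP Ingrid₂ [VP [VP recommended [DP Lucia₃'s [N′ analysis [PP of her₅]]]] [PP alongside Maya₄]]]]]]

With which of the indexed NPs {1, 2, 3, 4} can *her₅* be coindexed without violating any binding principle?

{1, 2, 4}

*her* is a pronoun, so Principle B applies: it must be free in its binding domain.
Binding domain of *her₅*: the possessed DP, whose subject is Lucia₃.
*Rania₁* c-commands the pronoun but from outside its binding domain, and is not c-commanded by it → coindexation permitted.
*Ingrid₂* c-commands the pronoun but from outside its binding domain, and is not c-commanded by it → coindexation permitted.
*Lucia₃* c-commands the pronoun within its binding domain → coindexation would violate Principle B.
*Maya₄* and the pronoun do not c-command one another → neither Principle B nor Principle C is at stake; coindexation permitted.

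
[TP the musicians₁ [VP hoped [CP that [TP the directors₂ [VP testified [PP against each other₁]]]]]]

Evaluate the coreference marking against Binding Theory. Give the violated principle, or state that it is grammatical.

Principle A

The two coindexed NPs are *the musicians₁* and *each other₁*.
*each other₁* is an anaphor. Principle A requires it to be bound within its binding domain — the embedded TP, whose subject is the directors₂.
Within that domain it is c-commanded by *the directors₂*, which does not share its index.
*the musicians₁* does c-command the anaphor, but from outside its binding domain.
The anaphor is unbound in its domain → Principle A violation.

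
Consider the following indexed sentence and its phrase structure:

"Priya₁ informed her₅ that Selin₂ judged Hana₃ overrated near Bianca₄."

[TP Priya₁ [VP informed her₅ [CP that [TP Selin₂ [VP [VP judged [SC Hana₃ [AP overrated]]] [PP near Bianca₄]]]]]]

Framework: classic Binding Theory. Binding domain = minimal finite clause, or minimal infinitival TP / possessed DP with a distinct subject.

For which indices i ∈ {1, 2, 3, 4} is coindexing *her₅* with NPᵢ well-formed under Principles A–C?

*her* is a pronoun, so Principle B applies: it must be free in its binding domain.
Binding domain of *her₅*: the matrix TP, whose subject is Priya₁.
*Priya₁* c-commands the pronoun within its binding domain → coindexation would violate Principle B.
*Selin₂*: the pronoun c-commands this R-expression → coindexation would violate Principle C on *Selin₂*.
*Hana₃*: the pronoun c-commands this R-expression → coindexation would violate Principle C on *Hana₃*.
*Bianca₄*: the pronoun c-commands this R-expression → coindexation would violate Principle C on *Bianca₄*.

none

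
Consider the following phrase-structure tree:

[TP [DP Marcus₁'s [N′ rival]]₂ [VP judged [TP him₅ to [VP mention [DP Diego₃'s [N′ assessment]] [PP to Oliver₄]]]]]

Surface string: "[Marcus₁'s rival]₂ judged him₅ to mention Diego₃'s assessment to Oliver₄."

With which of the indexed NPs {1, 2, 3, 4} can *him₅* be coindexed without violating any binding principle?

{1}

*him* is a pronoun, so Principle B applies: it must be free in its binding domain.
Binding domain of *him₅*: the matrix TP, whose subject is [Marcus₁'s rival]₂.
*Marcus₁* and the pronoun do not c-command one another → neither Principle B nor Principle C is at stake; coindexation permitted.
*[Marcus₁'s rival]₂* c-commands the pronoun within its binding domain → coindexation would violate Principle B.
*Diego₃*: the pronoun c-commands this R-expression → coindexation would violate Principle C on *Diego₃*.
*Oliver₄*: the pronoun c-commands this R-expression → coindexation would violate Principle C on *Oliver₄*.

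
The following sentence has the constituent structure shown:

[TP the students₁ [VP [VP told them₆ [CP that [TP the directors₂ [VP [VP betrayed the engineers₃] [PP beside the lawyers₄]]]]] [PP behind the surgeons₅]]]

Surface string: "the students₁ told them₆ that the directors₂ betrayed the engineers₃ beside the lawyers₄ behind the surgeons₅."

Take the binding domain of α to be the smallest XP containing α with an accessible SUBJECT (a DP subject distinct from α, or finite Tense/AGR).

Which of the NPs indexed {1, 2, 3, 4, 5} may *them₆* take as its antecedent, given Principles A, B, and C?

{5}

*them* is a pronoun, so Principle B applies: it must be free in its binding domain.
Binding domain of *them₆*: the matrix TP, whose subject is the students₁.
*the students₁* c-commands the pronoun within its binding domain → coindexation would violate Principle B.
*the directors₂*: the pronoun c-commands this R-expression → coindexation would violate Principle C on *the directors₂*.
*the engineers₃*: the pronoun c-commands this R-expression → coindexation would violate Principle C on *the engineers₃*.
*the lawyers₄*: the pronoun c-commands this R-expression → coindexation would violate Principle C on *the lawyers₄*.
*the surgeons₅* and the pronoun do not c-command one another → neither Principle B nor Principle C is at stake; coindexation permitted.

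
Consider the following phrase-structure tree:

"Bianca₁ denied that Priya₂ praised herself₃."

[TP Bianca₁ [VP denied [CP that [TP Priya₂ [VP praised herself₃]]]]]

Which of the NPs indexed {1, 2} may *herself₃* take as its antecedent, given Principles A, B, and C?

{2}

*herself* is an anaphor, so Principle A applies: it must be bound in its binding domain.
Binding domain of *herself₃*: the embedded TP, whose subject is Priya₂.
*Bianca₁* c-commands the anaphor but is outside its binding domain → cannot satisfy Principle A.
*Priya₂* c-commands the anaphor within its binding domain → licit binder.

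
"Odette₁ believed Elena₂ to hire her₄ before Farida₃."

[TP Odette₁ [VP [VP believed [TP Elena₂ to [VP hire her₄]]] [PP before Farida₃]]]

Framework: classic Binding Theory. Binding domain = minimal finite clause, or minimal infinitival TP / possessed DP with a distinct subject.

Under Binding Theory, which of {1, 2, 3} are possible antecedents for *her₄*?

*her* is a pronoun, so Principle B applies: it must be free in its binding domain.
Binding domain of *her₄*: the embedded TP, whose subject is Elena₂.
*Odette₁* c-commands the pronoun but from outside its binding domain, and is not c-commanded by it → coindexation permitted.
*Elena₂* c-commands the pronoun within its binding domain → coindexation would violate Principle B.
*Farida₃* and the pronoun do not c-command one another → neither Principle B nor Principle C is at stake; coindexation permitted.

{1, 3}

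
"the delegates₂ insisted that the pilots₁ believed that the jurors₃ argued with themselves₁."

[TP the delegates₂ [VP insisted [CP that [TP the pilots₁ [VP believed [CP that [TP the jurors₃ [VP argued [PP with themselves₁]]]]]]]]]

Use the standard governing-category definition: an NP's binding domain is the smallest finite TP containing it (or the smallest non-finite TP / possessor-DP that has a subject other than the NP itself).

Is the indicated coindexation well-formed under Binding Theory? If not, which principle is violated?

The two coindexed NPs are *the pilots₁* and *themselves₁*.
*themselves₁* is an anaphor. Principle A requires it to be bound within its binding domain — the embedded TP, whose subject is the jurors₃.
Within that domain it is c-commanded by *the jurors₃*, which does not share its index.
*the pilots₁* does c-command the anaphor, but from outside its binding domain.
The anaphor is unbound in its domain → Principle A violation.

Principle A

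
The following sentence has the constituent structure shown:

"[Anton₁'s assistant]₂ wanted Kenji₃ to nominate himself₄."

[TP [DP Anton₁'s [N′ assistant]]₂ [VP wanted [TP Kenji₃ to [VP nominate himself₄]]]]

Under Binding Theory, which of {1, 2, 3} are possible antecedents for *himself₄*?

{3}

*himself* is an anaphor, so Principle A applies: it must be bound in its binding domain.
Binding domain of *himself₄*: the embedded TP, whose subject is Kenji₃.
*Anton₁* does not c-command the anaphor → cannot bind it.
*[Anton₁'s assistant]₂* c-commands the anaphor but is outside its binding domain → cannot satisfy Principle A.
*Kenji₃* c-commands the anaphor within its binding domain → licit binder.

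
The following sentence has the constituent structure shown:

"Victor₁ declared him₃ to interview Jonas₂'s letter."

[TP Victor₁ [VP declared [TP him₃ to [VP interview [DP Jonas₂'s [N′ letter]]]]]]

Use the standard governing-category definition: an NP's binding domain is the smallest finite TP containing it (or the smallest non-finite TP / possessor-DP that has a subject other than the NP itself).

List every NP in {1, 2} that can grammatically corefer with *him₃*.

*him* is a pronoun, so Principle B applies: it must be free in its binding domain.
Binding domain of *him₃*: the matrix TP, whose subject is Victor₁.
*Victor₁* c-commands the pronoun within its binding domain → coindexation would violate Principle B.
*Jonas₂*: the pronoun c-commands this R-expression → coindexation would violate Principle C on *Jonas₂*.

none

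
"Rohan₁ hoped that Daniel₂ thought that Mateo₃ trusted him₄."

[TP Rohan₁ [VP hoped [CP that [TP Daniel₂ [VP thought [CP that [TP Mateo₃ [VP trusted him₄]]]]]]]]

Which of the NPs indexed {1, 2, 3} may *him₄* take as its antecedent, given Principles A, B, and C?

{1, 2}

*him* is a pronoun, so Principle B applies: it must be free in its binding domain.
Binding domain of *him₄*: the embedded TP, whose subject is Mateo₃.
*Rohan₁* c-commands the pronoun but from outside its binding domain, and is not c-commanded by it → coindexation permitted.
*Daniel₂* c-commands the pronoun but from outside its binding domain, and is not c-commanded by it → coindexation permitted.
*Mateo₃* c-commands the pronoun within its binding domain → coindexation would violate Principle B.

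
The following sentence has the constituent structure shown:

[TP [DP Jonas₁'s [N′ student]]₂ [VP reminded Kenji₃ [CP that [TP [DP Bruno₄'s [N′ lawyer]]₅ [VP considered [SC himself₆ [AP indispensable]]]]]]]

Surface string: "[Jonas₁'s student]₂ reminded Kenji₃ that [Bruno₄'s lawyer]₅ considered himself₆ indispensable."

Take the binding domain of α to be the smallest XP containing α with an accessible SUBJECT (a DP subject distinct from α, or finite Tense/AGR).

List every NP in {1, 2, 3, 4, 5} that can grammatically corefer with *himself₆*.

{5}

*himself* is an anaphor, so Principle A applies: it must be bound in its binding domain.
Binding domain of *himself₆*: the embedded TP, whose subject is [Bruno₄'s lawyer]₅.
*Jonas₁* does not c-command the anaphor → cannot bind it.
*[Jonas₁'s student]₂* c-commands the anaphor but is outside its binding domain → cannot satisfy Principle A.
*Kenji₃* c-commands the anaphor but is outside its binding domain → cannot satisfy Principle A.
*Bruno₄* does not c-command the anaphor → cannot bind it.
*[Bruno₄'s lawyer]₅* c-commands the anaphor within its binding domain → licit binder.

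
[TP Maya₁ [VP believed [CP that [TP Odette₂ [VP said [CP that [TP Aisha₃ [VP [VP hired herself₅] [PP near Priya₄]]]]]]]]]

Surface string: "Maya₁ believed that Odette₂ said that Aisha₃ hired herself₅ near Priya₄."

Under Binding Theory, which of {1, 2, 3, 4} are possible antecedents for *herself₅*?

{3}

*herself* is an anaphor, so Principle A applies: it must be bound in its binding domain.
Binding domain of *herself₅*: the embedded TP, whose subject is Aisha₃.
*Maya₁* c-commands the anaphor but is outside its binding domain → cannot satisfy Principle A.
*Odette₂* c-commands the anaphor but is outside its binding domain → cannot satisfy Principle A.
*Aisha₃* c-commands the anaphor within its binding domain → licit binder.
*Priya₄* does not c-command the anaphor → cannot bind it.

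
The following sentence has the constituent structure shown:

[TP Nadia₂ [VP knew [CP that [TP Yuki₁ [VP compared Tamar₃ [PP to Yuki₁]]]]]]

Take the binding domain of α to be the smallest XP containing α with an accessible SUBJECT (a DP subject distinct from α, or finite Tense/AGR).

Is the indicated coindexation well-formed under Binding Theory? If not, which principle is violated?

The two coindexed NPs are *Yuki₁* (the lower occurrence) and *Yuki₁* (the higher occurrence).
*Yuki₁* (the lower occurrence) is an R-expression. Principle C requires it to be free everywhere.
*Yuki₁* (the higher occurrence) c-commands it and carries the same index.
The R-expression is bound → Principle C violation.

Principle C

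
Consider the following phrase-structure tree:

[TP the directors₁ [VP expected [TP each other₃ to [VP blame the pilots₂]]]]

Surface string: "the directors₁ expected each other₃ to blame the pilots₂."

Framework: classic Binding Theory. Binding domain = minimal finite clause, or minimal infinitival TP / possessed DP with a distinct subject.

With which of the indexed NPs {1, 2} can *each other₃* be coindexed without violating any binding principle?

{1}

*each other* is an anaphor, so Principle A applies: it must be bound in its binding domain.
Binding domain of *each other₃*: the matrix TP, whose subject is the directors₁.
*the directors₁* c-commands the anaphor within its binding domain → licit binder.
*the pilots₂* does not c-command the anaphor → cannot bind it.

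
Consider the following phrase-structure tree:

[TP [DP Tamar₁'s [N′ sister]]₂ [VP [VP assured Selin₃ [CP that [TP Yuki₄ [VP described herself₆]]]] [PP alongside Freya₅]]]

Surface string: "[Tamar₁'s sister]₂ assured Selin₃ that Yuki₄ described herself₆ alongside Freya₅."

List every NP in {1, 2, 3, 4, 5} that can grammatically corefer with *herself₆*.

{4}

*herself* is an anaphor, so Principle A applies: it must be bound in its binding domain.
Binding domain of *herself₆*: the embedded TP, whose subject is Yuki₄.
*Tamar₁* does not c-command the anaphor → cannot bind it.
*[Tamar₁'s sister]₂* c-commands the anaphor but is outside its binding domain → cannot satisfy Principle A.
*Selin₃* c-commands the anaphor but is outside its binding domain → cannot satisfy Principle A.
*Yuki₄* c-commands the anaphor within its binding domain → licit binder.
*Freya₅* does not c-command the anaphor → cannot bind it.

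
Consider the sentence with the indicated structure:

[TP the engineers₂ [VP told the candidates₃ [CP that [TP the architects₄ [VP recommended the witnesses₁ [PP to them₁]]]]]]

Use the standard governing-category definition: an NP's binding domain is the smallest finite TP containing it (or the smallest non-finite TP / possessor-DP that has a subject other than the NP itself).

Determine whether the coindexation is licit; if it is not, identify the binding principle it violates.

Principle B

The two coindexed NPs are *the witnesses₁* and *them₁*.
*them₁* is a pronoun. Its binding domain is the embedded TP, whose subject is the architects₄.
*the witnesses₁* c-commands it within that domain and carries the same index.
The pronoun is locally bound → Principle B violation.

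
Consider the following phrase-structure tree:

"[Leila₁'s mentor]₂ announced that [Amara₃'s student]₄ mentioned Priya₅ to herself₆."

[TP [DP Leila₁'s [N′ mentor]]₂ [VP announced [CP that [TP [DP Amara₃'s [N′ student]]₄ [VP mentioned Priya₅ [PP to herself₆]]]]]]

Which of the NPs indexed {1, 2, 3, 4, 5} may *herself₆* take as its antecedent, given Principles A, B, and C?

{4, 5}

*herself* is an anaphor, so Principle A applies: it must be bound in its binding domain.
Binding domain of *herself₆*: the embedded TP, whose subject is [Amara₃'s student]₄.
*Leila₁* does not c-command the anaphor → cannot bind it.
*[Leila₁'s mentor]₂* c-commands the anaphor but is outside its binding domain → cannot satisfy Principle A.
*Amara₃* does not c-command the anaphor → cannot bind it.
*[Amara₃'s student]₄* c-commands the anaphor within its binding domain → licit binder.
*Priya₅* c-commands the anaphor within its binding domain → licit binder.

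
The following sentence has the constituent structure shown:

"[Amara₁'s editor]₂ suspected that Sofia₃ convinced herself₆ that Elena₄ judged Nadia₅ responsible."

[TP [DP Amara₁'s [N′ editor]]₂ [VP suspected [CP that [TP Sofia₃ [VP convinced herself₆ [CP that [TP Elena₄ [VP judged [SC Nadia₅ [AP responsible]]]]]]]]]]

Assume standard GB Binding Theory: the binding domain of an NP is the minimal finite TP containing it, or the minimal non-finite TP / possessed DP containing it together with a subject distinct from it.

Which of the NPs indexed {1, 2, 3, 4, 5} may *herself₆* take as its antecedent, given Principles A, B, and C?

{3}

*herself* is an anaphor, so Principle A applies: it must be bound in its binding domain.
Binding domain of *herself₆*: the embedded TP, whose subject is Sofia₃.
*Amara₁* does not c-command the anaphor → cannot bind it.
*[Amara₁'s editor]₂* c-commands the anaphor but is outside its binding domain → cannot satisfy Principle A.
*Sofia₃* c-commands the anaphor within its binding domain → licit binder.
*Elena₄* does not c-command the anaphor → cannot bind it.
*Nadia₅* does not c-command the anaphor → cannot bind it.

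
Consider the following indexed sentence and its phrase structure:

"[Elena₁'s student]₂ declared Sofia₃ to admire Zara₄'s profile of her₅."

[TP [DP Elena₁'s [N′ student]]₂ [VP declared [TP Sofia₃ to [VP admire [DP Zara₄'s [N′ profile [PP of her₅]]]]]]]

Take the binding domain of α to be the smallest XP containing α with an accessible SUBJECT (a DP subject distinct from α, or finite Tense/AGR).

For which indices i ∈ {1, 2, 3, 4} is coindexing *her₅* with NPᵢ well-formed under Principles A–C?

{1, 2, 3}

*her* is a pronoun, so Principle B applies: it must be free in its binding domain.
Binding domain of *her₅*: the possessed DP, whose subject is Zara₄.
*Elena₁* and the pronoun do not c-command one another → neither Principle B nor Principle C is at stake; coindexation permitted.
*[Elena₁'s student]₂* c-commands the pronoun but from outside its binding domain, and is not c-commanded by it → coindexation permitted.
*Sofia₃* c-commands the pronoun but from outside its binding domain, and is not c-commanded by it → coindexation permitted.
*Zara₄* c-commands the pronoun within its binding domain → coindexation would violate Principle B.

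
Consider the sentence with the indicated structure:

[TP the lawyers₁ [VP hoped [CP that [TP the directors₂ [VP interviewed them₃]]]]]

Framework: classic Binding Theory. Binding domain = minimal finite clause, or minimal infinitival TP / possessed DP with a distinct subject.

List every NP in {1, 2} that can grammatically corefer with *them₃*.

*them* is a pronoun, so Principle B applies: it must be free in its binding domain.
Binding domain of *them₃*: the embedded TP, whose subject is the directors₂.
*the lawyers₁* c-commands the pronoun but from outside its binding domain, and is not c-commanded by it → coindexation permitted.
*the directors₂* c-commands the pronoun within its binding domain → coindexation would violate Principle B.

{1}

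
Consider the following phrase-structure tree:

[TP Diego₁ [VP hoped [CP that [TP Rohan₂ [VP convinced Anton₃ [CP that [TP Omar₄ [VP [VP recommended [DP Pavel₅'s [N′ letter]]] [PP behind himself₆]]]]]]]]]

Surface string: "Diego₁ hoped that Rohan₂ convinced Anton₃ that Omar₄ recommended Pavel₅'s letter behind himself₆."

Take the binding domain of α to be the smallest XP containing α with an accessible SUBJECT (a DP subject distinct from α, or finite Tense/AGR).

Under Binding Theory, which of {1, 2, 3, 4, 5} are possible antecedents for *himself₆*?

*himself* is an anaphor, so Principle A applies: it must be bound in its binding domain.
Binding domain of *himself₆*: the embedded TP, whose subject is Omar₄.
*Diego₁* c-commands the anaphor but is outside its binding domain → cannot satisfy Principle A.
*Rohan₂* c-commands the anaphor but is outside its binding domain → cannot satisfy Principle A.
*Anton₃* c-commands the anaphor but is outside its binding domain → cannot satisfy Principle A.
*Omar₄* c-commands the anaphor within its binding domain → licit binder.
*Pavel₅* does not c-command the anaphor → cannot bind it.

{4}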